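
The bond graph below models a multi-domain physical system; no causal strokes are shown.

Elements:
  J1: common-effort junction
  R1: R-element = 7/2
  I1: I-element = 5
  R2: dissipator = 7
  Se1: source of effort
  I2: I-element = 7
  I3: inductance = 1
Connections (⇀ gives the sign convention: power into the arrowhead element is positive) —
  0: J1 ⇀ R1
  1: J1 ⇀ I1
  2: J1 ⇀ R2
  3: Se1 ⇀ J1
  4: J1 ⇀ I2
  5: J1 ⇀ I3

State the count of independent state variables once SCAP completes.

3  (I1, I2, I3 all integral)

bond 3 →J1  (Se1: effort source, stroke at far end)
bond 0 →R1  (J1 effort already set via bond 3)
bond 1 →I1  (J1 effort already set via bond 3)
bond 2 →R2  (0-jn J1 has e-setter on 3)
bond 4 →I2  (J1: bond 3 brought effort, rest push out)
bond 5 →I3  (common-e at J1 fixed by 3)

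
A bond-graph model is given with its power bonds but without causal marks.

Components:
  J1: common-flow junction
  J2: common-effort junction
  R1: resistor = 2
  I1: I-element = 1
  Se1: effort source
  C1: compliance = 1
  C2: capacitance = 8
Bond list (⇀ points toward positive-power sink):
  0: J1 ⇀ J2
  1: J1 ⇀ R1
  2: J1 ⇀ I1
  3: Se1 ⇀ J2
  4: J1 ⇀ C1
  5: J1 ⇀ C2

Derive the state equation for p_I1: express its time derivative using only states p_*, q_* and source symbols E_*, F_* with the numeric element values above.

bond 3 |J2  (Se1 fixes effort; stroke away)
bond 0 |J1  (common-e at J2 fixed by 3)
bond 2 |I1  (I1: I, integral causality)
bond 1 |J1  (J1: bond 2 brought flow, rest push out)
bond 4 |J1  (common-f at J1 fixed by 2)
bond 5 |J1  (J1: bond 2 brought flow, rest push out)

dp_I1/dt = -E_Se1 - 2*p_I1 - q_C1 - q_C2/8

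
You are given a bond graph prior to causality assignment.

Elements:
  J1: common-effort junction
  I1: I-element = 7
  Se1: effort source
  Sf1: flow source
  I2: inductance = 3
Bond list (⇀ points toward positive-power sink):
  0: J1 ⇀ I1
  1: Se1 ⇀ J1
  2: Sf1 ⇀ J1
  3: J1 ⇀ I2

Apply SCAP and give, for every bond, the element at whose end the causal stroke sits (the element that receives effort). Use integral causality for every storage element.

β0 →I1
β1 →J1
β2 →Sf1
β3 →I2

#1 stroke at J1  (Se1 fixes effort; stroke away)
#2 stroke at Sf1  (Sf1 (Sf) sets flow on bond)
#0 stroke at I1  (0-jn J1 has e-setter on 1)
#3 stroke at I2  (J1 effort already set via bond 1)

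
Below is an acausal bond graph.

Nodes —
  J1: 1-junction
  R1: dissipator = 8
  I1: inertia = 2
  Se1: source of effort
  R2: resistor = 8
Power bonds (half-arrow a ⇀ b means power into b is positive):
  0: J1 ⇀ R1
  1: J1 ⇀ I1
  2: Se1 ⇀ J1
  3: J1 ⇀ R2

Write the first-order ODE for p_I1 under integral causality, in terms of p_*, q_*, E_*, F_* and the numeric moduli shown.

#2 |J1  (Se1 (Se) sets effort on bond)
#1 |I1  (I1: I, integral causality)
#0 |J1  (J1: bond 1 brought flow, rest push out)
#3 |J1  (J1: bond 1 brought flow, rest push out)

dp_I1/dt = E_Se1 - 8*p_I1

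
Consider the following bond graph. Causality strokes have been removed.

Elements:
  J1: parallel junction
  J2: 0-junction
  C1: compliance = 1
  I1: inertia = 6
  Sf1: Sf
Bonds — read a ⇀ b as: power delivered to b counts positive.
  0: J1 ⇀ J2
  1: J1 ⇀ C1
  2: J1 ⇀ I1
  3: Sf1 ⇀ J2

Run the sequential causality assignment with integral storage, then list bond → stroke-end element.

β3 →Sf1  (Sf1: flow source, stroke at near end)
β0 →J2  (J2 needs exactly one e-in)
β1 →J1  (prefer integral on C1)
β2 →I1  (J1 effort already set via bond 1)

β0 |J2
β1 |J1
β2 |I1
β3 |Sf1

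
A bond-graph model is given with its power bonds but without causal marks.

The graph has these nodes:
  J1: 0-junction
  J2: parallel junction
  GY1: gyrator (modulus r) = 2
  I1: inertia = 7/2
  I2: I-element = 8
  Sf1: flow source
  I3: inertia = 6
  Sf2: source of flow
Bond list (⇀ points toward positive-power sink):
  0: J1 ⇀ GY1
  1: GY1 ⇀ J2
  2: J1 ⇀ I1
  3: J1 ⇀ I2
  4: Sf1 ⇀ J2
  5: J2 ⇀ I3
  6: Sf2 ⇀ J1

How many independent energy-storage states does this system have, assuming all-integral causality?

bond 4 →Sf1  (source Sf1 imposes f)
bond 6 →Sf2  (source Sf2 imposes f)
bond 2 →I1  (I1 integral (f out))
bond 3 →I2  (I2 integral (f out))
bond 0 →J1  (J1 needs exactly one e-in)
bond 1 →J2  (GY1: gyrator matches bond 0)
bond 5 →I3  (J2 effort already set via bond 1)

3  (I1, I2, I3 all integral)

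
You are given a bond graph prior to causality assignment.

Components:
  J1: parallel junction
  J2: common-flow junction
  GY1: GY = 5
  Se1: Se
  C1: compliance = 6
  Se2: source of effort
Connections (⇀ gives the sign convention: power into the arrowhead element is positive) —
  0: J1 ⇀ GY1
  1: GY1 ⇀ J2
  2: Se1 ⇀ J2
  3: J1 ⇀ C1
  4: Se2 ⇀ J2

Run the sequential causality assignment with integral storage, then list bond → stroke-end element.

b2 |J2  (Se1: effort source, stroke at far end)
b4 |J2  (Se2 fixes effort; stroke away)
b1 |GY1  (only one flow-in slot at J2)
b0 |GY1  (GY1: gyrator matches bond 1)
b3 |J1  (only one effort-in slot at J1)

β0 |GY1
β1 |GY1
β2 |J2
β3 |J1
β4 |J2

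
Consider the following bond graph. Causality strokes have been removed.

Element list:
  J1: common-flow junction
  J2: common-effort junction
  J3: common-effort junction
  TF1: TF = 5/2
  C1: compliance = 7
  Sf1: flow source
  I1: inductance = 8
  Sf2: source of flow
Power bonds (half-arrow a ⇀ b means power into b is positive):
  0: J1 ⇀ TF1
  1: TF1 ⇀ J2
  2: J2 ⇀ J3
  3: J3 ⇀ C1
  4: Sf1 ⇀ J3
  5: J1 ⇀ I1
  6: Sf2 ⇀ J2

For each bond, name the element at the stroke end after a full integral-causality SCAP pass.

β0 stroke→J1
β1 stroke→TF1
β2 stroke→J2
β3 stroke→J3
β4 stroke→Sf1
β5 stroke→I1
β6 stroke→Sf2

bond 4 stroke at Sf1  (source Sf1 imposes f)
bond 6 stroke at Sf2  (Sf2: flow source, stroke at near end)
bond 3 stroke at J3  (C1 outputs effort q/C1)
bond 2 stroke at J2  (0-jn J3 has e-setter on 3)
bond 1 stroke at TF1  (J2: bond 2 brought effort, rest push out)
bond 0 stroke at J1  (TF TF1: opposite of bond 1)
bond 5 stroke at I1  (J1: last free bond brings flow in)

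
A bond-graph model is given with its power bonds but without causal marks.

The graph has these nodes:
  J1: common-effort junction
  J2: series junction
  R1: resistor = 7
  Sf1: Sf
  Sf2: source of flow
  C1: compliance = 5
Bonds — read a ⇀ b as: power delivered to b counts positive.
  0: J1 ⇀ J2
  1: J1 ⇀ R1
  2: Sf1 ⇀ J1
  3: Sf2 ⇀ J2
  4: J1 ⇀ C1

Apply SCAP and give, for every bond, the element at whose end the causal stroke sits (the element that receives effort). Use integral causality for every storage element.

β0 stroke at J2
β1 stroke at R1
β2 stroke at Sf1
β3 stroke at Sf2
β4 stroke at J1

b2 →Sf1  (Sf1: flow source, stroke at near end)
b3 →Sf2  (Sf2 fixes flow; stroke at Sf2)
b0 →J2  (J2: bond 3 brought flow, rest push out)
b4 →J1  (C1 integral (e out))
b1 →R1  (0-jn J1 has e-setter on 4)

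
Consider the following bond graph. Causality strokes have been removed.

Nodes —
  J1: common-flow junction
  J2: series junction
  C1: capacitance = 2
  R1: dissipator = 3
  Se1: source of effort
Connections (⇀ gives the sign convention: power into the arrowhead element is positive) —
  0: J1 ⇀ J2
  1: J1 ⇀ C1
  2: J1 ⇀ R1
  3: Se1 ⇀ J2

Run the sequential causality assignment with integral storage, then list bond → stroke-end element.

b0 →J1
b1 →J1
b2 →R1
b3 →J2

β3 →J2  (Se1 (Se) sets effort on bond)
β0 →J1  (J2 needs exactly one f-in)
β1 →J1  (C1 outputs effort q/C1)
β2 →R1  (only one flow-in slot at J1)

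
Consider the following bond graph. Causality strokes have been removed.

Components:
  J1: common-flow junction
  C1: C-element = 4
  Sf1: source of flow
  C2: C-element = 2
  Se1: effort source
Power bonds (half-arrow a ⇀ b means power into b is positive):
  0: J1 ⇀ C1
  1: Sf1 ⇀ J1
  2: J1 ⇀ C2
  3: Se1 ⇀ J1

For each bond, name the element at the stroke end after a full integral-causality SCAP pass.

bond 0 →J1
bond 1 →Sf1
bond 2 →J1
bond 3 →J1

bond 1 →Sf1  (Sf1: flow source, stroke at near end)
bond 3 →J1  (Se1: effort source, stroke at far end)
bond 0 →J1  (common-f at J1 fixed by 1)
bond 2 →J1  (1-jn J1 has f-setter on 1)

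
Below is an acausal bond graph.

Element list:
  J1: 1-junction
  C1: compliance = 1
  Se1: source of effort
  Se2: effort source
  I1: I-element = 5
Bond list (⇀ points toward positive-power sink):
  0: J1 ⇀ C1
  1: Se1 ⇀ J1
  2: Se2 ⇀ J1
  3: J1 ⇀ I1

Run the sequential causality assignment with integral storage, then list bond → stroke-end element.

β1 stroke→J1  (Se1: effort source, stroke at far end)
β2 stroke→J1  (Se2 fixes effort; stroke away)
β0 stroke→J1  (C1 integral (e out))
β3 stroke→I1  (J1: last free bond brings flow in)

#0 →J1
#1 →J1
#2 →J1
#3 →I1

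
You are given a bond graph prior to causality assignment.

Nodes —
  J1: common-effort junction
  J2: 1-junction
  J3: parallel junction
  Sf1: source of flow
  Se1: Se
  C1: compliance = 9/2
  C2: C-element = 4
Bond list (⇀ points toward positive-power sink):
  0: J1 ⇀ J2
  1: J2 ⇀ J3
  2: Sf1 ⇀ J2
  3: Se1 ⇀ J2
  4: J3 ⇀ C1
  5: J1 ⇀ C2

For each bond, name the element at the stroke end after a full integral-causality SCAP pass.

β2 stroke→Sf1  (source Sf1 imposes f)
β3 stroke→J2  (Se1 (Se) sets effort on bond)
β0 stroke→J2  (J2 flow already set via bond 2)
β1 stroke→J2  (J2 flow already set via bond 2)
β4 stroke→J3  (closing 0-jn rule on J3)
β5 stroke→J1  (only one effort-in slot at J1)

b0 stroke→J2
b1 stroke→J2
b2 stroke→Sf1
b3 stroke→J2
b4 stroke→J3
b5 stroke→J1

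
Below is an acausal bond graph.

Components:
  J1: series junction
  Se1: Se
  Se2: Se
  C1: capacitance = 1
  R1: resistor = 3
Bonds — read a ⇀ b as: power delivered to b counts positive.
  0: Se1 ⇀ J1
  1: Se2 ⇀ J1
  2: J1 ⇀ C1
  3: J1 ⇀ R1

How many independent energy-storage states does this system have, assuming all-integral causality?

#0 →J1  (Se1 (Se) sets effort on bond)
#1 →J1  (Se2 (Se) sets effort on bond)
#2 →J1  (C1 integral (e out))
#3 →R1  (only one flow-in slot at J1)

1  (C1 all integral)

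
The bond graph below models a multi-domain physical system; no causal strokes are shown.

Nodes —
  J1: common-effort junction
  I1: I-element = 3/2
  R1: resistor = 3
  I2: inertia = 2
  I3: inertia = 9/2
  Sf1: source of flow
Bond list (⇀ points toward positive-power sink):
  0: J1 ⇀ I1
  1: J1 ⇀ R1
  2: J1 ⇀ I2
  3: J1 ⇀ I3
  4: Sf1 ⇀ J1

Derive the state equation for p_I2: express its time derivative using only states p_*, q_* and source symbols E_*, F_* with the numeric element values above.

dp_I2/dt = 3*F_Sf1 - 2*p_I1 - 3*p_I2/2 - 2*p_I3/3

#4 →Sf1  (source Sf1 imposes f)
#0 →I1  (I1 integral (f out))
#2 →I2  (I2 outputs flow p/I2)
#3 →I3  (I3: I, integral causality)
#1 →J1  (J1 needs exactly one e-in)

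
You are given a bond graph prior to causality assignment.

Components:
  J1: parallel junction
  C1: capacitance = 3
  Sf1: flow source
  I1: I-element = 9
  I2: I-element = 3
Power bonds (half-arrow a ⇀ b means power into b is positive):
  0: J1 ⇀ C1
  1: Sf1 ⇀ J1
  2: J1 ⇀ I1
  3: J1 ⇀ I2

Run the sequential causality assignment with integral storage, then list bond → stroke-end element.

#1 stroke at Sf1  (source Sf1 imposes f)
#0 stroke at J1  (C1: C, integral causality)
#2 stroke at I1  (0-jn J1 has e-setter on 0)
#3 stroke at I2  (common-e at J1 fixed by 0)

β0 |J1
β1 |Sf1
β2 |I1
β3 |I2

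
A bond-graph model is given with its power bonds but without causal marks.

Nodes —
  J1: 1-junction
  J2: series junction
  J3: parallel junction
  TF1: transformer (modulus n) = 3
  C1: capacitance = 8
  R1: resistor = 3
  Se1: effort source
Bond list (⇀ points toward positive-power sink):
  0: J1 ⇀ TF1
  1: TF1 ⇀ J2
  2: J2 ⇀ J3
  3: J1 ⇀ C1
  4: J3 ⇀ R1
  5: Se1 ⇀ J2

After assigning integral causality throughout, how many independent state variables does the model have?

1  (C1 all integral)

β5 stroke→J2  (source Se1 imposes e)
β3 stroke→J1  (prefer integral on C1)
β0 stroke→TF1  (J1 needs exactly one f-in)
β1 stroke→J2  (TF1: transformer flips bond 0)
β2 stroke→J3  (only one flow-in slot at J2)
β4 stroke→R1  (J3 effort already set via bond 2)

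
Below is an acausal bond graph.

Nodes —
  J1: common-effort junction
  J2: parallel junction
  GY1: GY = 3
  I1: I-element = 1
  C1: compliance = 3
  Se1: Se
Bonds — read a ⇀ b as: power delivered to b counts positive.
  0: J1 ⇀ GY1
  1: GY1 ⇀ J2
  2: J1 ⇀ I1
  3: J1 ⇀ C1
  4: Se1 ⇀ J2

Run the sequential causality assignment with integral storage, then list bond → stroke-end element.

#4 |J2  (Se1 (Se) sets effort on bond)
#1 |GY1  (0-jn J2 has e-setter on 4)
#0 |GY1  (through GY1, causality inverts; strokes same side of GY1)
#2 |I1  (I1 outputs flow p/I1)
#3 |J1  (J1 needs exactly one e-in)

b0 stroke→GY1
b1 stroke→GY1
b2 stroke→I1
b3 stroke→J1
b4 stroke→J2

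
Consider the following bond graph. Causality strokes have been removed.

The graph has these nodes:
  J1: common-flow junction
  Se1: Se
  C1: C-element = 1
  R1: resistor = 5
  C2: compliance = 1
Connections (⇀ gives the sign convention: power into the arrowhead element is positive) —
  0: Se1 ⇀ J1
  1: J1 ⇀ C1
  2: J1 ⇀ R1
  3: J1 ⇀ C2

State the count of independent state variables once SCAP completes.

bond 0 stroke at J1  (Se1: effort source, stroke at far end)
bond 1 stroke at J1  (prefer integral on C1)
bond 3 stroke at J1  (C2 outputs effort q/C2)
bond 2 stroke at R1  (closing 1-jn rule on J1)

2  (C1, C2 all integral)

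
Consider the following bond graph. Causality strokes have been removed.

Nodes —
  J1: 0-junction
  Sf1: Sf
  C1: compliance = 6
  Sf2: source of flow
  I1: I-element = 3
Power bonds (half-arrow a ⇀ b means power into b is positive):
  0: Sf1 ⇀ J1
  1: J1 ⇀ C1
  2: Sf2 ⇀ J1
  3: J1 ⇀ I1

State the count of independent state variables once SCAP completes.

2  (C1, I1 all integral)

bond 0 |Sf1  (Sf1 fixes flow; stroke at Sf1)
bond 2 |Sf2  (Sf2: flow source, stroke at near end)
bond 1 |J1  (prefer integral on C1)
bond 3 |I1  (J1 effort already set via bond 1)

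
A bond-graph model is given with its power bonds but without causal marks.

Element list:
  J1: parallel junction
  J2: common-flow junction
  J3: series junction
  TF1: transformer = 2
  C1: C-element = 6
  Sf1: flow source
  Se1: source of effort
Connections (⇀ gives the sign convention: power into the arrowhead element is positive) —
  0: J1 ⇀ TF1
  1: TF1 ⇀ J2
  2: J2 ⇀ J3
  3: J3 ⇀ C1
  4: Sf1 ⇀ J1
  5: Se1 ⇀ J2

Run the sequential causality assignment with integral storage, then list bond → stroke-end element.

β0 →J1
β1 →TF1
β2 →J2
β3 →J3
β4 →Sf1
β5 →J2

bond 4 →Sf1  (source Sf1 imposes f)
bond 5 →J2  (Se1 fixes effort; stroke away)
bond 0 →J1  (closing 0-jn rule on J1)
bond 1 →TF1  (TF1: transformer flips bond 0)
bond 2 →J2  (J2 flow already set via bond 1)
bond 3 →J3  (J3: bond 2 brought flow, rest push out)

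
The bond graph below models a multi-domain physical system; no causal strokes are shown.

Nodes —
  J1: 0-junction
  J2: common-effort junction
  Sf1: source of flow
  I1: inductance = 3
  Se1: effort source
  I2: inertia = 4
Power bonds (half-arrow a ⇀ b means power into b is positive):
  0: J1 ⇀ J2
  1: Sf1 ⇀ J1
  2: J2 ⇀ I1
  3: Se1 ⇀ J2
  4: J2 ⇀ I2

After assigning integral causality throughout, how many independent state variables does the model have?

2  (I1, I2 all integral)

b1 stroke→Sf1  (Sf1: flow source, stroke at near end)
b3 stroke→J2  (Se1 (Se) sets effort on bond)
b0 stroke→J1  (only one effort-in slot at J1)
b2 stroke→I1  (J2 effort already set via bond 3)
b4 stroke→I2  (J2: bond 3 brought effort, rest push out)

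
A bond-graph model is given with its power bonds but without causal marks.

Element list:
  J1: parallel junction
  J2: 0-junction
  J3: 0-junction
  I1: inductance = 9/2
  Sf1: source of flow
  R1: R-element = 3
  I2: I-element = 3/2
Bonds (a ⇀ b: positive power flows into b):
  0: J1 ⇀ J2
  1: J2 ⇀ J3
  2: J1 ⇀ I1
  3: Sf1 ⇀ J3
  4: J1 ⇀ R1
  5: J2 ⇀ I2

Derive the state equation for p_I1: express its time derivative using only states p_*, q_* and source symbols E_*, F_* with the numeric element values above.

bond 3 stroke at Sf1  (Sf1 fixes flow; stroke at Sf1)
bond 1 stroke at J3  (closing 0-jn rule on J3)
bond 2 stroke at I1  (I1 integral (f out))
bond 5 stroke at I2  (prefer integral on I2)
bond 0 stroke at J2  (only one effort-in slot at J2)
bond 4 stroke at J1  (only one effort-in slot at J1)

dp_I1/dt = 3*F_Sf1 - 2*p_I1/3 - 2*p_I2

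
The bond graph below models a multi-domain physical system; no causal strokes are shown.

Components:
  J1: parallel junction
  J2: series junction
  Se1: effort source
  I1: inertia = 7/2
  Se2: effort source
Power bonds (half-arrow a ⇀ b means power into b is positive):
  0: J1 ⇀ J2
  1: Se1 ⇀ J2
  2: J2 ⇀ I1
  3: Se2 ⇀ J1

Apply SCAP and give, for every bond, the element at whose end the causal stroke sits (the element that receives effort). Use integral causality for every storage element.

bond 0 stroke→J2
bond 1 stroke→J2
bond 2 stroke→I1
bond 3 stroke→J1

β1 stroke→J2  (Se1 (Se) sets effort on bond)
β3 stroke→J1  (Se2: effort source, stroke at far end)
β0 stroke→J2  (0-jn J1 has e-setter on 3)
β2 stroke→I1  (only one flow-in slot at J2)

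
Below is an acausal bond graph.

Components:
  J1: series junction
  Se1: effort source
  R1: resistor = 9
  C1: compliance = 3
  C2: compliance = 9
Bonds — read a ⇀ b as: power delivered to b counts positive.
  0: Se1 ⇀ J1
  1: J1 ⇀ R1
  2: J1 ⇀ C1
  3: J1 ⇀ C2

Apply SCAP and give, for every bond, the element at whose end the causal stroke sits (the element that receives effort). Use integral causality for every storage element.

bond 0 stroke→J1  (Se1 (Se) sets effort on bond)
bond 2 stroke→J1  (C1 integral (e out))
bond 3 stroke→J1  (C2: C, integral causality)
bond 1 stroke→R1  (J1: last free bond brings flow in)

bond 0 stroke at J1
bond 1 stroke at R1
bond 2 stroke at J1
bond 3 stroke at J1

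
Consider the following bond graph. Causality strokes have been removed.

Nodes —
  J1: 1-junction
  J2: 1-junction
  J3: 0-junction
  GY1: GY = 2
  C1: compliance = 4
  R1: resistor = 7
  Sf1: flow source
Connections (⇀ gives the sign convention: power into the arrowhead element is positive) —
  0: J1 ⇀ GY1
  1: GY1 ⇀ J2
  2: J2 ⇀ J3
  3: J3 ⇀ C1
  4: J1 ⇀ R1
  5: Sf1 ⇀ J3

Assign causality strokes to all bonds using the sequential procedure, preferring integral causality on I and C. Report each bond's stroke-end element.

β5 →Sf1  (Sf1 fixes flow; stroke at Sf1)
β3 →J3  (C1 outputs effort q/C1)
β2 →J2  (J3 effort already set via bond 3)
β1 →GY1  (closing 1-jn rule on J2)
β0 →GY1  (GY1: gyrator matches bond 1)
β4 →J1  (1-jn J1 has f-setter on 0)

b0 stroke→GY1
b1 stroke→GY1
b2 stroke→J2
b3 stroke→J3
b4 stroke→J1
b5 stroke→Sf1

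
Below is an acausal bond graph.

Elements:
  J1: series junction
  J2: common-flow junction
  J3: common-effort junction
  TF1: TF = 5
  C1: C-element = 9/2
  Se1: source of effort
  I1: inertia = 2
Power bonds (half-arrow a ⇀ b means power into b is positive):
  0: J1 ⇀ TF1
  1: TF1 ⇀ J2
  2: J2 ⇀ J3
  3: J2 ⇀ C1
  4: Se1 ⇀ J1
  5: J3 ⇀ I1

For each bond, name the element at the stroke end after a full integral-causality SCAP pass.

β0 stroke at TF1
β1 stroke at J2
β2 stroke at J3
β3 stroke at J2
β4 stroke at J1
β5 stroke at I1

β4 |J1  (Se1: effort source, stroke at far end)
β0 |TF1  (only one flow-in slot at J1)
β1 |J2  (through TF1, causality passes straight; one stroke at TF1)
β3 |J2  (C1 outputs effort q/C1)
β2 |J3  (J2: last free bond brings flow in)
β5 |I1  (common-e at J3 fixed by 2)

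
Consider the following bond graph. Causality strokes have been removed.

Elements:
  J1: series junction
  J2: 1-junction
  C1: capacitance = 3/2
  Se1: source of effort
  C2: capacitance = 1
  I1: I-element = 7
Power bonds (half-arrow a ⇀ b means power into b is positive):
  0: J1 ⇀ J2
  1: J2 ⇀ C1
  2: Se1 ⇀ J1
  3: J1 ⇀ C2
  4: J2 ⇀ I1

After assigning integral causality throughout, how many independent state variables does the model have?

β2 |J1  (Se1 (Se) sets effort on bond)
β1 |J2  (prefer integral on C1)
β3 |J1  (C2: C, integral causality)
β0 |J2  (J1 needs exactly one f-in)
β4 |I1  (only one flow-in slot at J2)

3  (C1, C2, I1 all integral)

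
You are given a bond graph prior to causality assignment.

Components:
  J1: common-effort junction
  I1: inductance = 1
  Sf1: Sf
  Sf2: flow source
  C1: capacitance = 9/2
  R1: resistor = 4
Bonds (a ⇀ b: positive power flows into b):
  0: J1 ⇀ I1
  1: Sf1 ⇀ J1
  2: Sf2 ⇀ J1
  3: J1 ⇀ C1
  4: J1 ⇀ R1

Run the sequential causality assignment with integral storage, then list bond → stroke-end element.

β0 |I1
β1 |Sf1
β2 |Sf2
β3 |J1
β4 |R1

b1 stroke→Sf1  (source Sf1 imposes f)
b2 stroke→Sf2  (source Sf2 imposes f)
b0 stroke→I1  (I1: I, integral causality)
b3 stroke→J1  (C1 integral (e out))
b4 stroke→R1  (common-e at J1 fixed by 3)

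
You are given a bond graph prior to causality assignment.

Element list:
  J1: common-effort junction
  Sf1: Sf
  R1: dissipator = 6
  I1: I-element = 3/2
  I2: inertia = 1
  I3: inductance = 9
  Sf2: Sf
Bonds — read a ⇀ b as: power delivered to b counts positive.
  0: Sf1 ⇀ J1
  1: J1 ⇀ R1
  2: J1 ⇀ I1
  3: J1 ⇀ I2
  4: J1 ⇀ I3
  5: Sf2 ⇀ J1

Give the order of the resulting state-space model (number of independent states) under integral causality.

3  (I1, I2, I3 all integral)

b0 stroke at Sf1  (Sf1: flow source, stroke at near end)
b5 stroke at Sf2  (Sf2 (Sf) sets flow on bond)
b2 stroke at I1  (I1 outputs flow p/I1)
b3 stroke at I2  (prefer integral on I2)
b4 stroke at I3  (prefer integral on I3)
b1 stroke at J1  (J1 needs exactly one e-in)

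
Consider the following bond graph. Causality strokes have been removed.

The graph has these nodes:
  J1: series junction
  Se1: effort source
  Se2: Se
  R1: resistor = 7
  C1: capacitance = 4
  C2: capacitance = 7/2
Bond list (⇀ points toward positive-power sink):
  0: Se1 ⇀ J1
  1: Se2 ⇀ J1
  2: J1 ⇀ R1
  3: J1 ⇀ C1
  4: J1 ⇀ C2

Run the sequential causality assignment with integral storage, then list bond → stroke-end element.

b0 →J1  (Se1: effort source, stroke at far end)
b1 →J1  (source Se2 imposes e)
b3 →J1  (C1 outputs effort q/C1)
b4 →J1  (prefer integral on C2)
b2 →R1  (J1: last free bond brings flow in)

bond 0 stroke→J1
bond 1 stroke→J1
bond 2 stroke→R1
bond 3 stroke→J1
bond 4 stroke→J1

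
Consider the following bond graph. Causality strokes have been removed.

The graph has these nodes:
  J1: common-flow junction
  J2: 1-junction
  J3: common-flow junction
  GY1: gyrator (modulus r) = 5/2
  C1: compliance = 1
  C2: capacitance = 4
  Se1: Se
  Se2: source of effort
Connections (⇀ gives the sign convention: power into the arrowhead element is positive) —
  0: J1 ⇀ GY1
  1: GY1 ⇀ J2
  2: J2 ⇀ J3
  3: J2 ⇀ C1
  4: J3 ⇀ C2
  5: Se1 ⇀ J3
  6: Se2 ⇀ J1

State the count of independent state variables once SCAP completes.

b5 stroke→J3  (Se1 (Se) sets effort on bond)
b6 stroke→J1  (source Se2 imposes e)
b0 stroke→GY1  (closing 1-jn rule on J1)
b1 stroke→GY1  (GY GY1: same side as bond 0)
b2 stroke→J2  (J2 flow already set via bond 1)
b3 stroke→J2  (J2 flow already set via bond 1)
b4 stroke→J3  (common-f at J3 fixed by 2)

2  (C1, C2 all integral)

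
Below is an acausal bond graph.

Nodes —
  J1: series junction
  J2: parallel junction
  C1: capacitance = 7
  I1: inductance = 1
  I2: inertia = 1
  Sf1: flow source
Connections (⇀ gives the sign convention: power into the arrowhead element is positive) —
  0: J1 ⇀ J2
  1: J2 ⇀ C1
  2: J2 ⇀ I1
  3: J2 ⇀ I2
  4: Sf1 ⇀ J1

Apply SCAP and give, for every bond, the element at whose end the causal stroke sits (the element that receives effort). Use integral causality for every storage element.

β0 →J1
β1 →J2
β2 →I1
β3 →I2
β4 →Sf1

b4 |Sf1  (Sf1 fixes flow; stroke at Sf1)
b0 |J1  (J1: bond 4 brought flow, rest push out)
b1 |J2  (C1: C, integral causality)
b2 |I1  (0-jn J2 has e-setter on 1)
b3 |I2  (J2 effort already set via bond 1)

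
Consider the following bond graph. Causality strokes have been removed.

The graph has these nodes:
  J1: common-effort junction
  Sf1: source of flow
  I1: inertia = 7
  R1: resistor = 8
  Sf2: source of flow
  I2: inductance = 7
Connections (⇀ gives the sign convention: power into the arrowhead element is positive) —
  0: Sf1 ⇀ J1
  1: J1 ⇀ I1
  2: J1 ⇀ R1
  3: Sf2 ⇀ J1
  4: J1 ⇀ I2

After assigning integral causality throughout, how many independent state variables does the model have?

β0 stroke at Sf1  (Sf1 fixes flow; stroke at Sf1)
β3 stroke at Sf2  (Sf2: flow source, stroke at near end)
β1 stroke at I1  (I1: I, integral causality)
β4 stroke at I2  (I2 outputs flow p/I2)
β2 stroke at J1  (only one effort-in slot at J1)

2  (I1, I2 all integral)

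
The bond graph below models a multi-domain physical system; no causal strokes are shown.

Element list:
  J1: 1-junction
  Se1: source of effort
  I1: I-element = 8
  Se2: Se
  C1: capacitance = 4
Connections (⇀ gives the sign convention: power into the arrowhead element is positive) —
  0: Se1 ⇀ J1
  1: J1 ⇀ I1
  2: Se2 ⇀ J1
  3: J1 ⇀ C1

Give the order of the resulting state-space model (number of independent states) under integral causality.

bond 0 →J1  (Se1 (Se) sets effort on bond)
bond 2 →J1  (Se2: effort source, stroke at far end)
bond 1 →I1  (I1 integral (f out))
bond 3 →J1  (1-jn J1 has f-setter on 1)

2  (C1, I1 all integral)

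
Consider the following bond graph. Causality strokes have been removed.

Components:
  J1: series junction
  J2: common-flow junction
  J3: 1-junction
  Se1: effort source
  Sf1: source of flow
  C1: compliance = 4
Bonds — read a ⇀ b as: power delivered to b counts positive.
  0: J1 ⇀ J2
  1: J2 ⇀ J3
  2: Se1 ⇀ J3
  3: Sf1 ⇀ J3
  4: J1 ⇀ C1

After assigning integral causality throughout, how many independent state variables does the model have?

1  (C1 all integral)

#2 →J3  (Se1 (Se) sets effort on bond)
#3 →Sf1  (Sf1 (Sf) sets flow on bond)
#1 →J3  (common-f at J3 fixed by 3)
#0 →J2  (J2 flow already set via bond 1)
#4 →J1  (common-f at J1 fixed by 0)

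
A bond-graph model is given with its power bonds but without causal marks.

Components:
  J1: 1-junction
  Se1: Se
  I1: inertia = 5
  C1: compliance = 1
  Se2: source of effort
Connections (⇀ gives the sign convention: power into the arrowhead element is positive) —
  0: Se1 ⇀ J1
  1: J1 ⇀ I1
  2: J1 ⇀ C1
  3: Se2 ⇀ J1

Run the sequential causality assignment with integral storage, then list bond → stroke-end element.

#0 stroke→J1  (Se1 fixes effort; stroke away)
#3 stroke→J1  (source Se2 imposes e)
#1 stroke→I1  (prefer integral on I1)
#2 stroke→J1  (J1 flow already set via bond 1)

b0 stroke→J1
b1 stroke→I1
b2 stroke→J1
b3 stroke→J1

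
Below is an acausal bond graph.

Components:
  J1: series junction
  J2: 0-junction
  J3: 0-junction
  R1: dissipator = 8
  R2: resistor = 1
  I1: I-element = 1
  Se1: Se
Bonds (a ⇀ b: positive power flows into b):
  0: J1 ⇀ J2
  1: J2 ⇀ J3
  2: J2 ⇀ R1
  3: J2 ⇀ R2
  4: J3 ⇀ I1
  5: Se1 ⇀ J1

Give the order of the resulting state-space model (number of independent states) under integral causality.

1  (I1 all integral)

β5 →J1  (Se1: effort source, stroke at far end)
β0 →J2  (J1: last free bond brings flow in)
β1 →J3  (J2 effort already set via bond 0)
β2 →R1  (0-jn J2 has e-setter on 0)
β3 →R2  (common-e at J2 fixed by 0)
β4 →I1  (J3: bond 1 brought effort, rest push out)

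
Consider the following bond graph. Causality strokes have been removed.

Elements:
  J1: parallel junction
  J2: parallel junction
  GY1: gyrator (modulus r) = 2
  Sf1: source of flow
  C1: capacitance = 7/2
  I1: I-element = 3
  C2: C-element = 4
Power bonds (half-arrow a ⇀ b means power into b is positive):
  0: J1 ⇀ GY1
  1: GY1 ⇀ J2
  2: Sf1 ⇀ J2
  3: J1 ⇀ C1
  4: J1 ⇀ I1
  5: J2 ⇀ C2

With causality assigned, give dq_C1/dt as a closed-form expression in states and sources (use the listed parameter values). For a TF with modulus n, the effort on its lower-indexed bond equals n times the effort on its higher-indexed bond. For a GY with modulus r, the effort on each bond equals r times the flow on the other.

dq_C1/dt = -p_I1/3 - q_C2/8

#2 |Sf1  (Sf1 fixes flow; stroke at Sf1)
#3 |J1  (C1: C, integral causality)
#0 |GY1  (0-jn J1 has e-setter on 3)
#4 |I1  (J1 effort already set via bond 3)
#1 |GY1  (GY GY1: same side as bond 0)
#5 |J2  (only one effort-in slot at J2)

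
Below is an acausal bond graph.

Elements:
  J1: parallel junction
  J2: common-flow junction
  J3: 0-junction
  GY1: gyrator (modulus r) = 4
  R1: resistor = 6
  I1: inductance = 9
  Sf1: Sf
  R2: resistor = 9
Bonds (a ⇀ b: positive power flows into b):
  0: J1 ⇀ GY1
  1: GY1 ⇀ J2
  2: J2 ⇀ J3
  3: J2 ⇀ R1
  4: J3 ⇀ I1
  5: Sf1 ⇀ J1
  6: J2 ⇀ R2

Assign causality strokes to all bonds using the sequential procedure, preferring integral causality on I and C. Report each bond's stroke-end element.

β0 →J1
β1 →J2
β2 →J3
β3 →J2
β4 →I1
β5 →Sf1
β6 →J2

#5 |Sf1  (source Sf1 imposes f)
#0 |J1  (J1 needs exactly one e-in)
#1 |J2  (GY1: gyrator matches bond 0)
#4 |I1  (prefer integral on I1)
#2 |J3  (J3 needs exactly one e-in)
#3 |J2  (common-f at J2 fixed by 2)
#6 |J2  (J2 flow already set via bond 2)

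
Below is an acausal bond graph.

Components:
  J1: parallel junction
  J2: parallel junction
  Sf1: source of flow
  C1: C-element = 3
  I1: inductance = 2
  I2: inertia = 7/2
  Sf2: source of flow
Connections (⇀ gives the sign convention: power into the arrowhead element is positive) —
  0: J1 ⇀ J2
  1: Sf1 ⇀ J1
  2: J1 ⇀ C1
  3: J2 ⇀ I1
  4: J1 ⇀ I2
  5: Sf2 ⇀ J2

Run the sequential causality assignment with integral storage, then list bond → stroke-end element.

#1 |Sf1  (source Sf1 imposes f)
#5 |Sf2  (Sf2 fixes flow; stroke at Sf2)
#2 |J1  (prefer integral on C1)
#0 |J2  (J1: bond 2 brought effort, rest push out)
#4 |I2  (0-jn J1 has e-setter on 2)
#3 |I1  (J2: bond 0 brought effort, rest push out)

bond 0 →J2
bond 1 →Sf1
bond 2 →J1
bond 3 →I1
bond 4 →I2
bond 5 →Sf2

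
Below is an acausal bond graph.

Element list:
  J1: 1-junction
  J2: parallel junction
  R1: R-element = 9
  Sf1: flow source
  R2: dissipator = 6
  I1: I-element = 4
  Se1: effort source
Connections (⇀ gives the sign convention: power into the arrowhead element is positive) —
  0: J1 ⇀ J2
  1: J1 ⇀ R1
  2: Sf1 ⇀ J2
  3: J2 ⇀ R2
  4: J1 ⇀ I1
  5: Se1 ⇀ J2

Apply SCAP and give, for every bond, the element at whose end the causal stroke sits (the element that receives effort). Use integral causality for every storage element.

#2 →Sf1  (Sf1 (Sf) sets flow on bond)
#5 →J2  (Se1: effort source, stroke at far end)
#0 →J1  (0-jn J2 has e-setter on 5)
#3 →R2  (J2 effort already set via bond 5)
#4 →I1  (I1 outputs flow p/I1)
#1 →J1  (J1: bond 4 brought flow, rest push out)

#0 stroke→J1
#1 stroke→J1
#2 stroke→Sf1
#3 stroke→R2
#4 stroke→I1
#5 stroke→J2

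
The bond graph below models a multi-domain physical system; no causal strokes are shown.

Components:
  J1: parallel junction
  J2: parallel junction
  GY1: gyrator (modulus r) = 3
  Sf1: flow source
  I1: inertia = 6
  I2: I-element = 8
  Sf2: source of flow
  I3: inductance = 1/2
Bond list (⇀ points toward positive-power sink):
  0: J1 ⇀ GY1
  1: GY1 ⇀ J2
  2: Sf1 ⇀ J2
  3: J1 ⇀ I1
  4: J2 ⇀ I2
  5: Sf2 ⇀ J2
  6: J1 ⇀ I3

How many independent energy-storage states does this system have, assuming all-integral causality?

bond 2 stroke→Sf1  (Sf1: flow source, stroke at near end)
bond 5 stroke→Sf2  (Sf2: flow source, stroke at near end)
bond 3 stroke→I1  (I1 integral (f out))
bond 4 stroke→I2  (I2 outputs flow p/I2)
bond 1 stroke→J2  (closing 0-jn rule on J2)
bond 0 stroke→J1  (through GY1, causality inverts; strokes same side of GY1)
bond 6 stroke→I3  (J1: bond 0 brought effort, rest push out)

3  (I1, I2, I3 all integral)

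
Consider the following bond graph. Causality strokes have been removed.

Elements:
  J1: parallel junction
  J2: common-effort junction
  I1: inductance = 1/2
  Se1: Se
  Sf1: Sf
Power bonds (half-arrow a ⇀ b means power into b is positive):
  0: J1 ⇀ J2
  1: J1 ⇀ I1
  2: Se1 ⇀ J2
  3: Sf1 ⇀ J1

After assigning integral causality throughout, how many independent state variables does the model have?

1  (I1 all integral)

β2 stroke at J2  (Se1 fixes effort; stroke away)
β3 stroke at Sf1  (Sf1 fixes flow; stroke at Sf1)
β0 stroke at J1  (J2 effort already set via bond 2)
β1 stroke at I1  (J1 effort already set via bond 0)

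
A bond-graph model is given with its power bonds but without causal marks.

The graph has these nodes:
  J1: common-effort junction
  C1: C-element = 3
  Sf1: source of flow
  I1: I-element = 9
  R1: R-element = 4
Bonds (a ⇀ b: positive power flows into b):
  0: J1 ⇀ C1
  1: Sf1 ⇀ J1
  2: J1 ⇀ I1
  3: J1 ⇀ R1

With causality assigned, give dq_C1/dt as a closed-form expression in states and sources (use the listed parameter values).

β1 stroke→Sf1  (Sf1 (Sf) sets flow on bond)
β0 stroke→J1  (C1 integral (e out))
β2 stroke→I1  (J1: bond 0 brought effort, rest push out)
β3 stroke→R1  (0-jn J1 has e-setter on 0)

dq_C1/dt = F_Sf1 - p_I1/9 - q_C1/12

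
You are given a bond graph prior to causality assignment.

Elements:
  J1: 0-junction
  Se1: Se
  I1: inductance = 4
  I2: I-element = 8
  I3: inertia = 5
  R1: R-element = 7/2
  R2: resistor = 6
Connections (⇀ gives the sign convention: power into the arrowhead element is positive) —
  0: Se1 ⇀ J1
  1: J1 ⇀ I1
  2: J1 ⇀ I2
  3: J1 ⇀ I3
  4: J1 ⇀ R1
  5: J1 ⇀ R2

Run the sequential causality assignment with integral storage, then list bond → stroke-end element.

bond 0 stroke at J1  (source Se1 imposes e)
bond 1 stroke at I1  (common-e at J1 fixed by 0)
bond 2 stroke at I2  (J1: bond 0 brought effort, rest push out)
bond 3 stroke at I3  (J1: bond 0 brought effort, rest push out)
bond 4 stroke at R1  (common-e at J1 fixed by 0)
bond 5 stroke at R2  (0-jn J1 has e-setter on 0)

#0 →J1
#1 →I1
#2 →I2
#3 →I3
#4 →R1
#5 →R2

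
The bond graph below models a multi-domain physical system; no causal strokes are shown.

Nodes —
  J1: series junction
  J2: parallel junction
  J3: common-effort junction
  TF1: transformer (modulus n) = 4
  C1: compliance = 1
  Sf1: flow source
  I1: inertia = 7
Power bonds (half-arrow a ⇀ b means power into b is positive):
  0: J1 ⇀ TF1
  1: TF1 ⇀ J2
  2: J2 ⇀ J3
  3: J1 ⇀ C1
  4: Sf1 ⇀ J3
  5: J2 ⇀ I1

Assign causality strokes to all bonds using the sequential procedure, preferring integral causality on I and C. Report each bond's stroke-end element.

bond 4 |Sf1  (Sf1: flow source, stroke at near end)
bond 2 |J3  (J3 needs exactly one e-in)
bond 3 |J1  (C1 integral (e out))
bond 0 |TF1  (J1 needs exactly one f-in)
bond 1 |J2  (TF TF1: opposite of bond 0)
bond 5 |I1  (common-e at J2 fixed by 1)

β0 stroke→TF1
β1 stroke→J2
β2 stroke→J3
β3 stroke→J1
β4 stroke→Sf1
β5 stroke→I1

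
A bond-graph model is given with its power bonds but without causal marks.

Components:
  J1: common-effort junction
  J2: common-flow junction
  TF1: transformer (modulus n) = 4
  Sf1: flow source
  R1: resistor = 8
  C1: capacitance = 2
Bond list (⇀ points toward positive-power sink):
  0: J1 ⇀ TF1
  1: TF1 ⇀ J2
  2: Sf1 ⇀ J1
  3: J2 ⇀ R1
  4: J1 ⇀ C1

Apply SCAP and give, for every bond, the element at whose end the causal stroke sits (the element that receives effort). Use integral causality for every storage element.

b0 stroke at TF1
b1 stroke at J2
b2 stroke at Sf1
b3 stroke at R1
b4 stroke at J1

#2 |Sf1  (Sf1 (Sf) sets flow on bond)
#4 |J1  (C1 integral (e out))
#0 |TF1  (J1: bond 4 brought effort, rest push out)
#1 |J2  (TF1 one-in-one-out from 0)
#3 |R1  (closing 1-jn rule on J2)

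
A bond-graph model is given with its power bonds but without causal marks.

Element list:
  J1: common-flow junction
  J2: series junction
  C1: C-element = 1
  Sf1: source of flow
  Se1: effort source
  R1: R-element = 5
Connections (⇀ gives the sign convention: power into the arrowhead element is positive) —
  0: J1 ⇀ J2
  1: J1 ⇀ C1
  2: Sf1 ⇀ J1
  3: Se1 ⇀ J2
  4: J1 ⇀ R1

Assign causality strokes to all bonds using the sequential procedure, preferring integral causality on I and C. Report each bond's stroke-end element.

β2 |Sf1  (source Sf1 imposes f)
β3 |J2  (source Se1 imposes e)
β0 |J1  (common-f at J1 fixed by 2)
β1 |J1  (J1 flow already set via bond 2)
β4 |J1  (J1: bond 2 brought flow, rest push out)

bond 0 stroke→J1
bond 1 stroke→J1
bond 2 stroke→Sf1
bond 3 stroke→J2
bond 4 stroke→J1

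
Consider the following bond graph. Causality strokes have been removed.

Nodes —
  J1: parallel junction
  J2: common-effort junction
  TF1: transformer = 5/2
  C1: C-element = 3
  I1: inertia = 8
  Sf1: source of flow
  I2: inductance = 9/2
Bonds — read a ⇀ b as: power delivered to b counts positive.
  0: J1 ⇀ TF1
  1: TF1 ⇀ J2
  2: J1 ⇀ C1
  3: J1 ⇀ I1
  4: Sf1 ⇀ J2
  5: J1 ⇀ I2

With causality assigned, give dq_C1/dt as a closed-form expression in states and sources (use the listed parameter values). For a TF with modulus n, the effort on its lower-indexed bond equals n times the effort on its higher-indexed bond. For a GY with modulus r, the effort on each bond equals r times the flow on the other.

bond 4 stroke at Sf1  (source Sf1 imposes f)
bond 1 stroke at J2  (closing 0-jn rule on J2)
bond 0 stroke at TF1  (TF1: transformer flips bond 1)
bond 2 stroke at J1  (C1: C, integral causality)
bond 3 stroke at I1  (J1: bond 2 brought effort, rest push out)
bond 5 stroke at I2  (J1 effort already set via bond 2)

dq_C1/dt = 2*F_Sf1/5 - p_I1/8 - 2*p_I2/9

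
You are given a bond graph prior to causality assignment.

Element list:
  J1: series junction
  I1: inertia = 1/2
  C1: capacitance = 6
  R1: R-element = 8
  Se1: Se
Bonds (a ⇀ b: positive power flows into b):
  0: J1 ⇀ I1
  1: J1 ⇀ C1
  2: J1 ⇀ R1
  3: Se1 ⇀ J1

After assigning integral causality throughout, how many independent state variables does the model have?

#3 stroke→J1  (Se1: effort source, stroke at far end)
#0 stroke→I1  (prefer integral on I1)
#1 stroke→J1  (J1: bond 0 brought flow, rest push out)
#2 stroke→J1  (common-f at J1 fixed by 0)

2  (C1, I1 all integral)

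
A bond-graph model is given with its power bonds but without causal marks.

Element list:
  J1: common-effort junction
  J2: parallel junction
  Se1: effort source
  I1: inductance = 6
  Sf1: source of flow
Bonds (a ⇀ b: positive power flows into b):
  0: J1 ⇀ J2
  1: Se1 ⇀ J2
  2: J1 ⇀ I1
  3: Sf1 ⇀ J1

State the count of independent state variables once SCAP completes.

1  (I1 all integral)

β1 stroke at J2  (Se1: effort source, stroke at far end)
β3 stroke at Sf1  (Sf1 fixes flow; stroke at Sf1)
β0 stroke at J1  (J2 effort already set via bond 1)
β2 stroke at I1  (common-e at J1 fixed by 0)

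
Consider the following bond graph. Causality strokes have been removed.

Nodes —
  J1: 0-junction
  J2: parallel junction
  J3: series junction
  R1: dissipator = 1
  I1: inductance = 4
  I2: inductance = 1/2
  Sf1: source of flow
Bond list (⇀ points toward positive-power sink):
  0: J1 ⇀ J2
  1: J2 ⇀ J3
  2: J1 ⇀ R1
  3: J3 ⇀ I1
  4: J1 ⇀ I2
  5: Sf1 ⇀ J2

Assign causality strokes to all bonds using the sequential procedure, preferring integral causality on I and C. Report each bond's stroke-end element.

bond 5 stroke→Sf1  (Sf1 fixes flow; stroke at Sf1)
bond 3 stroke→I1  (I1 integral (f out))
bond 1 stroke→J3  (J3 flow already set via bond 3)
bond 0 stroke→J2  (J2: last free bond brings effort in)
bond 4 stroke→I2  (I2 integral (f out))
bond 2 stroke→J1  (J1 needs exactly one e-in)

bond 0 →J2
bond 1 →J3
bond 2 →J1
bond 3 →I1
bond 4 →I2
bond 5 →Sf1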